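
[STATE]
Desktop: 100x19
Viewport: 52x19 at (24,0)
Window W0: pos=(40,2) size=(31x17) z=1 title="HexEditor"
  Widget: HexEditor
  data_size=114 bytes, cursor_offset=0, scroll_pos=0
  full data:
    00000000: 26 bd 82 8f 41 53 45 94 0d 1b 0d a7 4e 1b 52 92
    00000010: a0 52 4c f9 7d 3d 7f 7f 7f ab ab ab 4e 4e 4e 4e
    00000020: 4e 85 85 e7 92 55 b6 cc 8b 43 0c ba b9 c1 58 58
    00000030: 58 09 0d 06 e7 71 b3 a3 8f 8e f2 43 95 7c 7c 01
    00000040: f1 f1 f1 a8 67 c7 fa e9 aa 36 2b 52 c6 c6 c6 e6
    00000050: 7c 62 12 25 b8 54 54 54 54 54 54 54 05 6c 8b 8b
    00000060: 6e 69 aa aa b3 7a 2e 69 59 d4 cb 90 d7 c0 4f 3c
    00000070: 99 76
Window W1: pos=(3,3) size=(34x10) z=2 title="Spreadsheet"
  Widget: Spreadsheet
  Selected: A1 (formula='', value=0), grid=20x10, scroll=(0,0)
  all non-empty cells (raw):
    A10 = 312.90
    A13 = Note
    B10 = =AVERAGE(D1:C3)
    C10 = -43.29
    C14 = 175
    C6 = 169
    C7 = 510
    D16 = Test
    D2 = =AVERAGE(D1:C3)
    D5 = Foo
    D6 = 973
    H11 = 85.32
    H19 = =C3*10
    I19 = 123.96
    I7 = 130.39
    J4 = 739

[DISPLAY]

                                                    
                                                    
                ┏━━━━━━━━━━━━━━━━━━━━━━━━━━━━━┓     
━━━━━━━━━━━━┓   ┃ HexEditor                   ┃     
            ┃   ┠─────────────────────────────┨     
────────────┨   ┃00000000  26 bd 82 8f 41 53 4┃     
            ┃   ┃00000010  a0 52 4c f9 7d 3d 7┃     
   C       D┃   ┃00000020  4e 85 85 e7 92 55 b┃     
------------┃   ┃00000030  58 09 0d 06 e7 71 b┃     
       0    ┃   ┃00000040  f1 f1 f1 a8 67 c7 f┃     
       0#CIR┃   ┃00000050  7c 62 12 25 b8 54 5┃     
       0    ┃   ┃00000060  6e 69 aa aa b3 7a 2┃     
━━━━━━━━━━━━┛   ┃00000070  99 76              ┃     
                ┃                             ┃     
                ┃                             ┃     
                ┃                             ┃     
                ┃                             ┃     
                ┃                             ┃     
                ┗━━━━━━━━━━━━━━━━━━━━━━━━━━━━━┛     


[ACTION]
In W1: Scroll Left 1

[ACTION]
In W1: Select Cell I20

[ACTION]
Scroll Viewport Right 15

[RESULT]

                                                    
                                                    
 ┏━━━━━━━━━━━━━━━━━━━━━━━━━━━━━┓                    
 ┃ HexEditor                   ┃                    
 ┠─────────────────────────────┨                    
 ┃00000000  26 bd 82 8f 41 53 4┃                    
 ┃00000010  a0 52 4c f9 7d 3d 7┃                    
 ┃00000020  4e 85 85 e7 92 55 b┃                    
 ┃00000030  58 09 0d 06 e7 71 b┃                    
 ┃00000040  f1 f1 f1 a8 67 c7 f┃                    
 ┃00000050  7c 62 12 25 b8 54 5┃                    
 ┃00000060  6e 69 aa aa b3 7a 2┃                    
 ┃00000070  99 76              ┃                    
 ┃                             ┃                    
 ┃                             ┃                    
 ┃                             ┃                    
 ┃                             ┃                    
 ┃                             ┃                    
 ┗━━━━━━━━━━━━━━━━━━━━━━━━━━━━━┛                    


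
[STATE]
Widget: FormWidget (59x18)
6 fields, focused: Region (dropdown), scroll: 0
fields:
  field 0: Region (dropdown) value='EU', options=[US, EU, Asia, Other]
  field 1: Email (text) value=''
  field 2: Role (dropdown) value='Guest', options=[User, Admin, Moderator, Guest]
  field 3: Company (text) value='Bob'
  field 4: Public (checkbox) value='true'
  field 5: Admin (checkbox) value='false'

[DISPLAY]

> Region:     [EU                                        ▼]
  Email:      [                                           ]
  Role:       [Guest                                     ▼]
  Company:    [Bob                                        ]
  Public:     [x]                                          
  Admin:      [ ]                                          
                                                           
                                                           
                                                           
                                                           
                                                           
                                                           
                                                           
                                                           
                                                           
                                                           
                                                           
                                                           


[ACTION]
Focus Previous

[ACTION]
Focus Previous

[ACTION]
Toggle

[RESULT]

  Region:     [EU                                        ▼]
  Email:      [                                           ]
  Role:       [Guest                                     ▼]
  Company:    [Bob                                        ]
> Public:     [ ]                                          
  Admin:      [ ]                                          
                                                           
                                                           
                                                           
                                                           
                                                           
                                                           
                                                           
                                                           
                                                           
                                                           
                                                           
                                                           


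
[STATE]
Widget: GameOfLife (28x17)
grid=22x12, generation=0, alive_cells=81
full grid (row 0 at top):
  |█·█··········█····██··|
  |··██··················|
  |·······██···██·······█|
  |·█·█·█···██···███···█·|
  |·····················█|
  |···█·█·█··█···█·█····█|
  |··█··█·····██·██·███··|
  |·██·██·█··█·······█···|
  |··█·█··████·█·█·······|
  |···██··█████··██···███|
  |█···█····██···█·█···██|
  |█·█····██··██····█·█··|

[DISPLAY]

Gen: 0                      
█·█··········█····██··      
··██··················      
·······██···██·······█      
·█·█·█···██···███···█·      
·····················█      
···█·█·█··█···█·█····█      
··█··█·····██·██·███··      
·██·██·█··█·······█···      
··█·█··████·█·█·······      
···██··█████··██···███      
█···█····██···█·█···██      
█·█····██··██····█·█··      
                            
                            
                            
                            


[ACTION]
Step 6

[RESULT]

Gen: 6                      
······················      
···███················      
·····████·············      
··██··███████·········      
··██··················      
·······███···█······██      
··········█·█·······██      
···········███········      
·█····███·█···█·······      
·█····██·█·█···█··██··      
········██··██·█··██··      
·············██·······      
                            
                            
                            
                            


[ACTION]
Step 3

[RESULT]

Gen: 9                      
···█·█················      
···█··█···············      
··█···█···█···········      
·██████·██·██·········      
····█████████·········      
······███·██········██      
······██···█·█······██      
······███···██········      
······█······██·······      
······█···········██··      
·······█··██··██··██··      
·······█···█··········      
                            
                            
                            
                            


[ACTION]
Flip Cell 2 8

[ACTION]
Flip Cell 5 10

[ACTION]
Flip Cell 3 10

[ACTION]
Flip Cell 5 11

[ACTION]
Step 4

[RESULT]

Gen: 13                     
···█··██··············      
····█···█·············      
·██·█·██··············      
█··█··················      
·██···················      
····················██      
····················██      
····██·······█········      
····█·█····█··██······      
·····█············██··      
···········█······██··      
······················      
                            
                            
                            
                            


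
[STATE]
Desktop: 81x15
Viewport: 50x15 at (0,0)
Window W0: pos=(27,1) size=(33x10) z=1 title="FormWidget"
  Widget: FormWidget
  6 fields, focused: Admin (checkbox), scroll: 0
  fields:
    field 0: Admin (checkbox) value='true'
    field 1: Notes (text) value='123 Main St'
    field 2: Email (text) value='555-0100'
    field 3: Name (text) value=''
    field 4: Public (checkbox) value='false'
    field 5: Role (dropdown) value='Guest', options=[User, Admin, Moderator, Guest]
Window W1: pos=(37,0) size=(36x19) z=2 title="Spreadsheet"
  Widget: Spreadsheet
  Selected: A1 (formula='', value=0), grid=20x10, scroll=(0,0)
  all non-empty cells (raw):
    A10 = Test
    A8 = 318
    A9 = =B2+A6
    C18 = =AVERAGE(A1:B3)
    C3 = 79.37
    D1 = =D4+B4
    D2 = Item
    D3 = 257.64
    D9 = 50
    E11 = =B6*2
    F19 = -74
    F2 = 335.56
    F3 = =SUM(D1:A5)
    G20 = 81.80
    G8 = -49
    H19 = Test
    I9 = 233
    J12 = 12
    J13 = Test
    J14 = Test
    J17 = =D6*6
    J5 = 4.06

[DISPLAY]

                                     ┏━━━━━━━━━━━━
                           ┏━━━━━━━━━┃ Spreadsheet
                           ┃ FormWidg┠────────────
                           ┠─────────┃A1:         
                           ┃> Admin: ┃       A    
                           ┃  Notes: ┃------------
                           ┃  Email: ┃  1      [0]
                           ┃  Name:  ┃  2        0
                           ┃  Public:┃  3        0
                           ┃  Role:  ┃  4        0
                           ┗━━━━━━━━━┃  5        0
                                     ┃  6        0
                                     ┃  7        0
                                     ┃  8      318
                                     ┃  9        0


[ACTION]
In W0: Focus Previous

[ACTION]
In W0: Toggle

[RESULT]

                                     ┏━━━━━━━━━━━━
                           ┏━━━━━━━━━┃ Spreadsheet
                           ┃ FormWidg┠────────────
                           ┠─────────┃A1:         
                           ┃  Admin: ┃       A    
                           ┃  Notes: ┃------------
                           ┃  Email: ┃  1      [0]
                           ┃  Name:  ┃  2        0
                           ┃  Public:┃  3        0
                           ┃> Role:  ┃  4        0
                           ┗━━━━━━━━━┃  5        0
                                     ┃  6        0
                                     ┃  7        0
                                     ┃  8      318
                                     ┃  9        0


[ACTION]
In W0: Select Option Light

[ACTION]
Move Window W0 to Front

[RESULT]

                                     ┏━━━━━━━━━━━━
                           ┏━━━━━━━━━━━━━━━━━━━━━━
                           ┃ FormWidget           
                           ┠──────────────────────
                           ┃  Admin:      [x]     
                           ┃  Notes:      [123 Mai
                           ┃  Email:      [555-010
                           ┃  Name:       [       
                           ┃  Public:     [ ]     
                           ┃> Role:       [Guest  
                           ┗━━━━━━━━━━━━━━━━━━━━━━
                                     ┃  6        0
                                     ┃  7        0
                                     ┃  8      318
                                     ┃  9        0


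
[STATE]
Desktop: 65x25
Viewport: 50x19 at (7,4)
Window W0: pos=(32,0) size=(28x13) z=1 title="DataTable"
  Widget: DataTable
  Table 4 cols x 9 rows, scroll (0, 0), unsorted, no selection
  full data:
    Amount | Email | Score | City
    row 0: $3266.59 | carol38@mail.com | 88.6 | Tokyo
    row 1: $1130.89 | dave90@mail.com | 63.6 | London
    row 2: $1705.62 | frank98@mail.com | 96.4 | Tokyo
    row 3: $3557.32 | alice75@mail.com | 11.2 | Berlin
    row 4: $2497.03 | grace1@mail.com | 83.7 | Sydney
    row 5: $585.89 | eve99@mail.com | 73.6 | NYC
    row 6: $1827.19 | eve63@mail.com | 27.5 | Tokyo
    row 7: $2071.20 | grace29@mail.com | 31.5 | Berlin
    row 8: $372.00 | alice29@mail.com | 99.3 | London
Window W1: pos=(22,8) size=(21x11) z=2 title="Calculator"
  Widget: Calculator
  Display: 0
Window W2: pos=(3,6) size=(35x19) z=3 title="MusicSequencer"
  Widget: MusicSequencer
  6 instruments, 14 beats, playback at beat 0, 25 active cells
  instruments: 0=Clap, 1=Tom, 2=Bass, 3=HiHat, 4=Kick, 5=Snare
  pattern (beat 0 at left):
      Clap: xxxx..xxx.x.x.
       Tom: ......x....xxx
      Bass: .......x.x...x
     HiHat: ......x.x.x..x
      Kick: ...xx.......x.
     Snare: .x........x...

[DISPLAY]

                         ┃────────┼───────────────
                         ┃$3266.59│carol38@mail.co
━━━━━━━━━━━━━━━━━━━━━━━━━━━━━━┓.89│dave90@mail.com
sicSequencer                  ┃.62│frank98@mail.co
──────────────────────────────┨━━━━┓lice75@mail.co
   ▼1234567890123             ┃    ┃race1@mail.com
lap████··███·█·█·             ┃────┨ve99@mail.com 
Tom······█····███             ┃   0┃ve63@mail.com 
ass·······█·█···█             ┃─┐  ┃━━━━━━━━━━━━━━
Hat······█·█·█··█             ┃ │  ┃              
ick···██·······█·             ┃─┤  ┃              
are·█········█···             ┃ │  ┃              
                              ┃─┤  ┃              
                              ┃ │  ┃              
                              ┃━━━━┛              
                              ┃                   
                              ┃                   
                              ┃                   
                              ┃                   


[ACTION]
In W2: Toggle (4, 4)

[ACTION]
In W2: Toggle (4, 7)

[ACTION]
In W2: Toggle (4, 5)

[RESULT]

                         ┃────────┼───────────────
                         ┃$3266.59│carol38@mail.co
━━━━━━━━━━━━━━━━━━━━━━━━━━━━━━┓.89│dave90@mail.com
sicSequencer                  ┃.62│frank98@mail.co
──────────────────────────────┨━━━━┓lice75@mail.co
   ▼1234567890123             ┃    ┃race1@mail.com
lap████··███·█·█·             ┃────┨ve99@mail.com 
Tom······█····███             ┃   0┃ve63@mail.com 
ass·······█·█···█             ┃─┐  ┃━━━━━━━━━━━━━━
Hat······█·█·█··█             ┃ │  ┃              
ick···█·█·█····█·             ┃─┤  ┃              
are·█········█···             ┃ │  ┃              
                              ┃─┤  ┃              
                              ┃ │  ┃              
                              ┃━━━━┛              
                              ┃                   
                              ┃                   
                              ┃                   
                              ┃                   


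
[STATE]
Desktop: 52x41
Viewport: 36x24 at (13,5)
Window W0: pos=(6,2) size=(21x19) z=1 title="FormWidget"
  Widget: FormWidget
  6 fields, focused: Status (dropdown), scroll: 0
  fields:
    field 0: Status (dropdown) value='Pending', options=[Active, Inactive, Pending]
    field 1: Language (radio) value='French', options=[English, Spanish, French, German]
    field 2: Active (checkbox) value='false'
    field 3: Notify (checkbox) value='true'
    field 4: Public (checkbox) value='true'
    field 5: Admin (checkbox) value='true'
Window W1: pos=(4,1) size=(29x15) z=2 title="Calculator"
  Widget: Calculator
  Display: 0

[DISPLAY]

┬───┬───┐          ┃                
│ 9 │ ÷ │          ┃                
┼───┼───┤          ┃                
│ 6 │ × │          ┃                
┼───┼───┤          ┃                
│ 3 │ - │          ┃                
┼───┼───┤          ┃                
│ = │ + │          ┃                
┼───┼───┤          ┃                
│ MR│ M+│          ┃                
━━━━━━━━━━━━━━━━━━━┛                
             ┃                      
             ┃                      
             ┃                      
             ┃                      
━━━━━━━━━━━━━┛                      
                                    
                                    
                                    
                                    
                                    
                                    
                                    
                                    


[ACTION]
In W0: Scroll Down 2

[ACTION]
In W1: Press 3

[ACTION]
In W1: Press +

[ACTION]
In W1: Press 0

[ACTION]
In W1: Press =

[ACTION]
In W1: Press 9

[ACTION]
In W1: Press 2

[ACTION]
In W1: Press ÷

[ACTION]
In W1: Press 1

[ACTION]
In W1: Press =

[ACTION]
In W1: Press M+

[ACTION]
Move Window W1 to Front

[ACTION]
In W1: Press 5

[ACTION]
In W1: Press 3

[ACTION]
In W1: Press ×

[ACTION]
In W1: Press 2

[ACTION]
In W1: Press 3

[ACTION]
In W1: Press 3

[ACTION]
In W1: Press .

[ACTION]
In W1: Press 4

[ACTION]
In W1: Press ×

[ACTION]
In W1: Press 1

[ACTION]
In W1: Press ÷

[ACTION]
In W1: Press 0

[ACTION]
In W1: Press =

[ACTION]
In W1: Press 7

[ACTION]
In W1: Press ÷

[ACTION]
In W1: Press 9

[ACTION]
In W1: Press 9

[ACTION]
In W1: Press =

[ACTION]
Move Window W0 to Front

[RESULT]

ve:     [ ]  ┃     ┃                
fy:     [x]  ┃     ┃                
ic:     [x]  ┃     ┃                
n:      [x]  ┃     ┃                
             ┃     ┃                
             ┃     ┃                
             ┃     ┃                
             ┃     ┃                
             ┃     ┃                
             ┃     ┃                
             ┃━━━━━┛                
             ┃                      
             ┃                      
             ┃                      
             ┃                      
━━━━━━━━━━━━━┛                      
                                    
                                    
                                    
                                    
                                    
                                    
                                    
                                    


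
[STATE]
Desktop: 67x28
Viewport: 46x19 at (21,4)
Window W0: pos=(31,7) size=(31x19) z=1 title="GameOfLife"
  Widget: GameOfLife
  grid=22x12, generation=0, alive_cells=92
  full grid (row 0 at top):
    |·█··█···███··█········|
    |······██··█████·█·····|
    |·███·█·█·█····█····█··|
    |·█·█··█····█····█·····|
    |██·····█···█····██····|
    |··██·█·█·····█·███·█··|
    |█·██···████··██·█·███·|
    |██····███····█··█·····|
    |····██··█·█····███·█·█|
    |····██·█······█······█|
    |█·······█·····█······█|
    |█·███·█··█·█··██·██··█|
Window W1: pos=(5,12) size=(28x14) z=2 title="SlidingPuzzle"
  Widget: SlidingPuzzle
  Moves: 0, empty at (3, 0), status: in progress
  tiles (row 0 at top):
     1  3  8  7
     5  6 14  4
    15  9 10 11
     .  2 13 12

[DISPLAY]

                                              
                                              
                                              
          ┏━━━━━━━━━━━━━━━━━━━━━━━━━━━━━┓     
          ┃ GameOfLife                  ┃     
          ┠─────────────────────────────┨     
          ┃Gen: 0                       ┃     
          ┃·█··█···███··█········       ┃     
━━━━━━━━━━━┓·····██··█████·█·····       ┃     
           ┃███·█·█·█····█····█··       ┃     
───────────┨█·█··█····█····█·····       ┃     
┬────┐     ┃█·····█···█····██····       ┃     
│  7 │     ┃·██·█·█·····█·███·█··       ┃     
┼────┤     ┃·██···████··██·█·███·       ┃     
│  4 │     ┃█····███····█··█·····       ┃     
┼────┤     ┃···██··█·█····███·█·█       ┃     
│ 11 │     ┃···██·█······█······█       ┃     
┼────┤     ┃·······█·····█······█       ┃     
│ 12 │     ┃·███·█··█·█··██·██··█       ┃     


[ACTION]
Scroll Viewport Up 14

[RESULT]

                                              
                                              
                                              
                                              
                                              
                                              
                                              
          ┏━━━━━━━━━━━━━━━━━━━━━━━━━━━━━┓     
          ┃ GameOfLife                  ┃     
          ┠─────────────────────────────┨     
          ┃Gen: 0                       ┃     
          ┃·█··█···███··█········       ┃     
━━━━━━━━━━━┓·····██··█████·█·····       ┃     
           ┃███·█·█·█····█····█··       ┃     
───────────┨█·█··█····█····█·····       ┃     
┬────┐     ┃█·····█···█····██····       ┃     
│  7 │     ┃·██·█·█·····█·███·█··       ┃     
┼────┤     ┃·██···████··██·█·███·       ┃     
│  4 │     ┃█····███····█··█·····       ┃     


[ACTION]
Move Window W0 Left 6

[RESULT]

                                              
                                              
                                              
                                              
                                              
                                              
                                              
    ┏━━━━━━━━━━━━━━━━━━━━━━━━━━━━━┓           
    ┃ GameOfLife                  ┃           
    ┠─────────────────────────────┨           
    ┃Gen: 0                       ┃           
    ┃·█··█···███··█········       ┃           
━━━━━━━━━━━┓█··█████·█·····       ┃           
           ┃█·█····█····█··       ┃           
───────────┨····█····█·····       ┃           
┬────┐     ┃█···█····██····       ┃           
│  7 │     ┃█·····█·███·█··       ┃           
┼────┤     ┃████··██·█·███·       ┃           
│  4 │     ┃██····█··█·····       ┃           


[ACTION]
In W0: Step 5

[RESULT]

                                              
                                              
                                              
                                              
                                              
                                              
                                              
    ┏━━━━━━━━━━━━━━━━━━━━━━━━━━━━━┓           
    ┃ GameOfLife                  ┃           
    ┠─────────────────────────────┨           
    ┃Gen: 5                       ┃           
    ┃·········█····██······       ┃           
━━━━━━━━━━━┓··█·█····█·····       ┃           
           ┃·█···█████·····       ┃           
───────────┨······█·█······       ┃           
┬────┐     ┃·█·····███████·       ┃           
│  7 │     ┃······█··███··█       ┃           
┼────┤     ┃██····███·····█       ┃           
│  4 │     ┃·█·····██·█··█·       ┃           


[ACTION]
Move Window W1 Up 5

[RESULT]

                                              
                                              
                                              
                                              
                                              
                                              
                                              
━━━━━━━━━━━┓━━━━━━━━━━━━━━━━━━━━━━┓           
           ┃Life                  ┃           
───────────┨──────────────────────┨           
┬────┐     ┃                      ┃           
│  7 │     ┃··█····██······       ┃           
┼────┤     ┃··█·█····█·····       ┃           
│  4 │     ┃·█···█████·····       ┃           
┼────┤     ┃······█·█······       ┃           
│ 11 │     ┃·█·····███████·       ┃           
┼────┤     ┃······█··███··█       ┃           
│ 12 │     ┃██····███·····█       ┃           
┴────┘     ┃·█·····██·█··█·       ┃           


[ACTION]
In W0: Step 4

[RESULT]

                                              
                                              
                                              
                                              
                                              
                                              
                                              
━━━━━━━━━━━┓━━━━━━━━━━━━━━━━━━━━━━┓           
           ┃Life                  ┃           
───────────┨──────────────────────┨           
┬────┐     ┃                      ┃           
│  7 │     ┃··█████········       ┃           
┼────┤     ┃·█···███·█·█···       ┃           
│  4 │     ┃··██··██·█·██··       ┃           
┼────┤     ┃····█···██···█·       ┃           
│ 11 │     ┃···███····███··       ┃           
┼────┤     ┃···███·········       ┃           
│ 12 │     ┃···············       ┃           
┴────┘     ┃·██···███···█··       ┃           


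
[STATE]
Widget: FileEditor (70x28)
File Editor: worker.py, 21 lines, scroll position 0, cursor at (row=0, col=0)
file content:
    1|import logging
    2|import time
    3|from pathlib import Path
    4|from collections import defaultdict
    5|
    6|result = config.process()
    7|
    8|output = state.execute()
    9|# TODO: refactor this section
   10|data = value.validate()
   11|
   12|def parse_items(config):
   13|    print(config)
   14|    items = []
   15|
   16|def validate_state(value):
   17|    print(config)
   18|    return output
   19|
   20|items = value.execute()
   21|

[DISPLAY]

█mport logging                                                       ▲
import time                                                          █
from pathlib import Path                                             ░
from collections import defaultdict                                  ░
                                                                     ░
result = config.process()                                            ░
                                                                     ░
output = state.execute()                                             ░
# TODO: refactor this section                                        ░
data = value.validate()                                              ░
                                                                     ░
def parse_items(config):                                             ░
    print(config)                                                    ░
    items = []                                                       ░
                                                                     ░
def validate_state(value):                                           ░
    print(config)                                                    ░
    return output                                                    ░
                                                                     ░
items = value.execute()                                              ░
                                                                     ░
                                                                     ░
                                                                     ░
                                                                     ░
                                                                     ░
                                                                     ░
                                                                     ░
                                                                     ▼


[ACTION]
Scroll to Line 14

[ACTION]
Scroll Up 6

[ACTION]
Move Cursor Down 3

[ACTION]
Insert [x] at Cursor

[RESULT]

import logging                                                       ▲
import time                                                          █
from pathlib import Path                                             ░
x█rom collections import defaultdict                                 ░
                                                                     ░
result = config.process()                                            ░
                                                                     ░
output = state.execute()                                             ░
# TODO: refactor this section                                        ░
data = value.validate()                                              ░
                                                                     ░
def parse_items(config):                                             ░
    print(config)                                                    ░
    items = []                                                       ░
                                                                     ░
def validate_state(value):                                           ░
    print(config)                                                    ░
    return output                                                    ░
                                                                     ░
items = value.execute()                                              ░
                                                                     ░
                                                                     ░
                                                                     ░
                                                                     ░
                                                                     ░
                                                                     ░
                                                                     ░
                                                                     ▼


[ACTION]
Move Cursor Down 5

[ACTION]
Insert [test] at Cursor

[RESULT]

import logging                                                       ▲
import time                                                          █
from pathlib import Path                                             ░
xfrom collections import defaultdict                                 ░
                                                                     ░
result = config.process()                                            ░
                                                                     ░
output = state.execute()                                             ░
#test█TODO: refactor this section                                    ░
data = value.validate()                                              ░
                                                                     ░
def parse_items(config):                                             ░
    print(config)                                                    ░
    items = []                                                       ░
                                                                     ░
def validate_state(value):                                           ░
    print(config)                                                    ░
    return output                                                    ░
                                                                     ░
items = value.execute()                                              ░
                                                                     ░
                                                                     ░
                                                                     ░
                                                                     ░
                                                                     ░
                                                                     ░
                                                                     ░
                                                                     ▼


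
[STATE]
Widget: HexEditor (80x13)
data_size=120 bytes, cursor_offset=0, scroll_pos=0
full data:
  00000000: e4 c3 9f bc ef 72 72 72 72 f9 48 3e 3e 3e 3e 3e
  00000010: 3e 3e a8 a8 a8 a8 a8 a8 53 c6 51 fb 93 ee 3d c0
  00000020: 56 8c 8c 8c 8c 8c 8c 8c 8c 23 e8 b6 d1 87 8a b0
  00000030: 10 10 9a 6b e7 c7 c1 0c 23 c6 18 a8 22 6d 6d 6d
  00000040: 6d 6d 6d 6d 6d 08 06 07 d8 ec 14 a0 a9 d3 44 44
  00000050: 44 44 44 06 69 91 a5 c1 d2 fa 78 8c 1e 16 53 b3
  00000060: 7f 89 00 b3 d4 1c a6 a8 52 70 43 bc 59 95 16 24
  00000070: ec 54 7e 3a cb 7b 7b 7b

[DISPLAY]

00000000  E4 c3 9f bc ef 72 72 72  72 f9 48 3e 3e 3e 3e 3e  |.....rrrr.H>>>>>|  
00000010  3e 3e a8 a8 a8 a8 a8 a8  53 c6 51 fb 93 ee 3d c0  |>>......S.Q...=.|  
00000020  56 8c 8c 8c 8c 8c 8c 8c  8c 23 e8 b6 d1 87 8a b0  |V........#......|  
00000030  10 10 9a 6b e7 c7 c1 0c  23 c6 18 a8 22 6d 6d 6d  |...k....#..."mmm|  
00000040  6d 6d 6d 6d 6d 08 06 07  d8 ec 14 a0 a9 d3 44 44  |mmmmm.........DD|  
00000050  44 44 44 06 69 91 a5 c1  d2 fa 78 8c 1e 16 53 b3  |DDD.i.....x...S.|  
00000060  7f 89 00 b3 d4 1c a6 a8  52 70 43 bc 59 95 16 24  |........RpC.Y..$|  
00000070  ec 54 7e 3a cb 7b 7b 7b                           |.T~:.{{{        |  
                                                                                
                                                                                
                                                                                
                                                                                
                                                                                


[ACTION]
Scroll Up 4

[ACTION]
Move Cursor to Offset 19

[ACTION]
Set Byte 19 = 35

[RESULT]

00000000  e4 c3 9f bc ef 72 72 72  72 f9 48 3e 3e 3e 3e 3e  |.....rrrr.H>>>>>|  
00000010  3e 3e a8 35 a8 a8 a8 a8  53 c6 51 fb 93 ee 3d c0  |>>.5....S.Q...=.|  
00000020  56 8c 8c 8c 8c 8c 8c 8c  8c 23 e8 b6 d1 87 8a b0  |V........#......|  
00000030  10 10 9a 6b e7 c7 c1 0c  23 c6 18 a8 22 6d 6d 6d  |...k....#..."mmm|  
00000040  6d 6d 6d 6d 6d 08 06 07  d8 ec 14 a0 a9 d3 44 44  |mmmmm.........DD|  
00000050  44 44 44 06 69 91 a5 c1  d2 fa 78 8c 1e 16 53 b3  |DDD.i.....x...S.|  
00000060  7f 89 00 b3 d4 1c a6 a8  52 70 43 bc 59 95 16 24  |........RpC.Y..$|  
00000070  ec 54 7e 3a cb 7b 7b 7b                           |.T~:.{{{        |  
                                                                                
                                                                                
                                                                                
                                                                                
                                                                                
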